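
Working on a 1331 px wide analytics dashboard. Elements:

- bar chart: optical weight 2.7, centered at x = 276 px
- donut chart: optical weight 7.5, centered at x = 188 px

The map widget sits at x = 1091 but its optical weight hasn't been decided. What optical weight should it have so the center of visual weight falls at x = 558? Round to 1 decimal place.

w ≈ 6.6

Existing Σw = 10.2 (2.7 + 7.5); existing moment 2.7·276 + 7.5·188 = 2155.2.
Balance at x = 558 requires (2155.2 + w·1091) / (10.2 + w) = 558.
Rearranging, w·(1091 − 558) = 558·10.2 − 2155.2 = 3536.4, so w ≈ 3536.4/533 = 6.63.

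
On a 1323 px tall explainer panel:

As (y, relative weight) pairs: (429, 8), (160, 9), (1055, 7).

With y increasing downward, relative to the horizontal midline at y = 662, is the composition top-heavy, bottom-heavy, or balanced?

Total weight = 8 + 9 + 7 = 24.
y-moment: 8·429 + 9·160 + 7·1055 = 12257; centroid 12257/24 ≈ 510.71.
Since 510.7 is above (smaller y than) 662, the composition reads top-heavy.

top-heavy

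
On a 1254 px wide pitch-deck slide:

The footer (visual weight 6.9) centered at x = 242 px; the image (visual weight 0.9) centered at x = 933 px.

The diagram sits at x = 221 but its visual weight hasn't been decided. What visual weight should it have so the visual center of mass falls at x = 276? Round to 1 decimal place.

Fixed elements: Σw = 6.9 + 0.9 = 7.8, Σw·x = 6.9·242 + 0.9·933 = 2509.5.
Balance at x = 276 requires (2509.5 + w·221) / (7.8 + w) = 276.
Rearranging, w·(221 − 276) = 276·7.8 − 2509.5 = -356.7, so w ≈ -356.7/-55 = 6.49.

w ≈ 6.5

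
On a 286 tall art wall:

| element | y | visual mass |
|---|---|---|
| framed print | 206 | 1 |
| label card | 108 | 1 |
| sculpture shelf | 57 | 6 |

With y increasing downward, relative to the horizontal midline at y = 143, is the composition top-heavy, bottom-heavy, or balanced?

Total weight = 1 + 1 + 6 = 8.
y-moment: 1·206 + 1·108 + 6·57 = 656; centroid 656/8 ≈ 82.00.
82.0 vs midline 143 → top-heavy.

top-heavy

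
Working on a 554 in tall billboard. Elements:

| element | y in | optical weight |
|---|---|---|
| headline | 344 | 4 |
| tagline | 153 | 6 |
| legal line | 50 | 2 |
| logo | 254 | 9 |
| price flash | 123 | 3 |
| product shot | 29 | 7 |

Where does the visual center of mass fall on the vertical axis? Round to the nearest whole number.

y ≈ 169

Weights sum to 4 + 6 + 2 + 9 + 3 + 7 = 31.
y-moment: 4·344 + 6·153 + 2·50 + 9·254 + 3·123 + 7·29 = 5252; centroid 5252/31 ≈ 169.42.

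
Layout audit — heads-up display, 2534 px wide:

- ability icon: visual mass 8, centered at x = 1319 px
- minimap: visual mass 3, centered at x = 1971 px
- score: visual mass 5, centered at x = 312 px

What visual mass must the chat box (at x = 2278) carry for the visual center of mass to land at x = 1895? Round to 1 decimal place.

Fixed elements: Σw = 8 + 3 + 5 = 16, Σw·x = 8·1319 + 3·1971 + 5·312 = 18025.
Set Σw·x/Σw = 1895: (18025 + 2278w) = 1895·(16 + w).
Solving: w = (1895·16 − 18025) / (2278 − 1895) = 12295 / 383 ≈ 32.10.

w ≈ 32.1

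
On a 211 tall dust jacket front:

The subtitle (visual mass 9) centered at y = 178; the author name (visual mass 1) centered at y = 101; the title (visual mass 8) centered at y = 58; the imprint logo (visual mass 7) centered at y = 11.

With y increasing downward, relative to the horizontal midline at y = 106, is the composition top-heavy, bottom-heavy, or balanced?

Σw = 9 + 1 + 8 + 7 = 25.
y-moment: 9·178 + 1·101 + 8·58 + 7·11 = 2244; centroid 2244/25 ≈ 89.76.
89.8 vs midline 106 → top-heavy.

top-heavy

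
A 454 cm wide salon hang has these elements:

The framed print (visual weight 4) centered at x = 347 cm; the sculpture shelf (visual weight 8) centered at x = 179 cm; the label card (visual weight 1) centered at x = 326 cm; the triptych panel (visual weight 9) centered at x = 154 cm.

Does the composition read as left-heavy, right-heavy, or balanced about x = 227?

Total weight = 4 + 8 + 1 + 9 = 22.
x-moment: 4·347 + 8·179 + 1·326 + 9·154 = 4532; centroid 4532/22 ≈ 206.00.
206.0 vs midline 227 → left-heavy.

left-heavy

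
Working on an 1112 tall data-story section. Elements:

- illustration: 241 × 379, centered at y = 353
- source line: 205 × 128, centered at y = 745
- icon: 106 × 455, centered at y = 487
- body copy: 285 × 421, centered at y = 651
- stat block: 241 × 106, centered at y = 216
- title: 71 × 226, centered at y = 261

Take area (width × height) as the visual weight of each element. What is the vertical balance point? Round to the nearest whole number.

Areas: illustration 241·379 = 91339, source line 205·128 = 26240, icon 106·455 = 48230, body copy 285·421 = 119985, stat block 241·106 = 25546, title 71·226 = 16046. Total weight = 327386.
y-moment: 91339·353 + 26240·745 + 48230·487 + 119985·651 + 25546·216 + 16046·261 = 163095654; centroid 163095654/327386 ≈ 498.18.

y ≈ 498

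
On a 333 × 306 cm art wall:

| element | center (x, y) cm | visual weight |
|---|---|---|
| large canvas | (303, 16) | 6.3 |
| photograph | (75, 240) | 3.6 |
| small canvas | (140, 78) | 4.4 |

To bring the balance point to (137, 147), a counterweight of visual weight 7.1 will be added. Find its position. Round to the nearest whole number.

With the counterweight, Σw becomes 6.3 + 3.6 + 4.4 + 7.1 = 21.4.
x: need Σw·x = 21.4·137 = 2931.8. Existing = 6.3·303 + 3.6·75 + 4.4·140 = 2794.9. Remainder 136.9 / 7.1 ≈ 19.28.
y: need Σw·y = 21.4·147 = 3145.8. Existing = 6.3·16 + 3.6·240 + 4.4·78 = 1308.0. Remainder 1837.8 / 7.1 ≈ 258.85.

(19, 259)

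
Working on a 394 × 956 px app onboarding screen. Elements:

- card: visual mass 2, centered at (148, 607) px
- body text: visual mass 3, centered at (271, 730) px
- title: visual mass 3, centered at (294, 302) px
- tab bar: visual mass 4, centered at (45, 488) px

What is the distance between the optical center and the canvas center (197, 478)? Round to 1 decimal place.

Σw = 2 + 3 + 3 + 4 = 12.
x-moment: 2·148 + 3·271 + 3·294 + 4·45 = 2171; centroid 2171/12 ≈ 180.92.
y-moment: 2·607 + 3·730 + 3·302 + 4·488 = 6262; centroid 6262/12 ≈ 521.83.
Offset from (197, 478): Δx ≈ -16.08, Δy ≈ 43.83; distance = √(Δx² + Δy²) ≈ 46.69.

≈ 46.7 px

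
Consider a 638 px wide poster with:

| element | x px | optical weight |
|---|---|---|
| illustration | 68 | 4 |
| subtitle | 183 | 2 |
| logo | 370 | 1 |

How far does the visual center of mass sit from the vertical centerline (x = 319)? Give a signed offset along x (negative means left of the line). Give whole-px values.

Σw = 4 + 2 + 1 = 7.
Σw·x = 4·68 + 2·183 + 1·370 = 1008, so x̄ = 1008/7 ≈ 144.00.
Offset from x = 319: 144.00 − 319 ≈ -175.00.

≈ -175 px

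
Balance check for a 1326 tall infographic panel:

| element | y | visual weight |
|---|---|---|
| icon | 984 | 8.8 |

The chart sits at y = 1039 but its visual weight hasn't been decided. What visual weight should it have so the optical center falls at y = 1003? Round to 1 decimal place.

w ≈ 4.6

Known: weight 8.8 with moment 8.8·984 = 8659.2.
Set Σw·y/Σw = 1003: (8659.2 + 1039w) = 1003·(8.8 + w).
Solving: w = (1003·8.8 − 8659.2) / (1039 − 1003) = 167.2 / 36 ≈ 4.64.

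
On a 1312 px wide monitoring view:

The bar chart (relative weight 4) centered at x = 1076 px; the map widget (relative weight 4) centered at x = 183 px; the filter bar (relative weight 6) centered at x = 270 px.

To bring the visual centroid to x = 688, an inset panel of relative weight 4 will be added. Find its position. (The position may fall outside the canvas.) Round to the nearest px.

With the inset panel, Σw becomes 4 + 4 + 6 + 4 = 18.
Along x: (6656 + 4·x) / 18 = 688 (existing moment 4·1076 + 4·183 + 6·270 = 6656) ⇒ x = (12384 − 6656) / 4 ≈ 1432.00.

x ≈ 1432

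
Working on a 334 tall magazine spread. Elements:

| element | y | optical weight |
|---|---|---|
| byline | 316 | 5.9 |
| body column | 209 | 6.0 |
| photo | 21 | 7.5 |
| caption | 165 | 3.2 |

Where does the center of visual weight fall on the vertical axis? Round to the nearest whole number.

y ≈ 168

Σw = 5.9 + 6.0 + 7.5 + 3.2 = 22.6.
y: (5.9·316 + 6.0·209 + 7.5·21 + 3.2·165) / 22.6 = 3803.9 / 22.6 ≈ 168.31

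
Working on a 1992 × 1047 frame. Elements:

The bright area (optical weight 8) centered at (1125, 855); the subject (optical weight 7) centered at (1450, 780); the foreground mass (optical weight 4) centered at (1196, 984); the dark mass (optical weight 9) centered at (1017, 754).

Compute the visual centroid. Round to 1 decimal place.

(1181.7, 822.2)

Weights sum to 8 + 7 + 4 + 9 = 28.
x-moment: 8·1125 + 7·1450 + 4·1196 + 9·1017 = 33087; centroid 33087/28 ≈ 1181.68.
y-moment: 8·855 + 7·780 + 4·984 + 9·754 = 23022; centroid 23022/28 ≈ 822.21.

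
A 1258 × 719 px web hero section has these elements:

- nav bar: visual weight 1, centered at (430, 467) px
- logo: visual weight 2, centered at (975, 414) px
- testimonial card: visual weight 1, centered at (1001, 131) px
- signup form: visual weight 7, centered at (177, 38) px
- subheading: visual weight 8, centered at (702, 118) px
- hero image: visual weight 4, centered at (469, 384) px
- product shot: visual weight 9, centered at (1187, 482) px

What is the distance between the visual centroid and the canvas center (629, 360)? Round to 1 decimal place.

≈ 125.7 px

Weights sum to 1 + 2 + 1 + 7 + 8 + 4 + 9 = 32.
Σw·x = 22795; x̄ = 22795/32 ≈ 712.34.
Σw·y = 8510; ȳ = 8510/32 ≈ 265.94.
Relative to (629, 360): Δ = (83.34, -94.06); |Δ| = √(83.34² + -94.06²) ≈ 125.67.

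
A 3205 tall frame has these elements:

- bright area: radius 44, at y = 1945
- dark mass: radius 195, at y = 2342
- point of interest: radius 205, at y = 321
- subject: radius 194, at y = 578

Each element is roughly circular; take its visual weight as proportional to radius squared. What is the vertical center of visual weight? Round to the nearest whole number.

y ≈ 1071

Weights ∝ r²: bright area 44² = 1936, dark mass 195² = 38025, point of interest 205² = 42025, subject 194² = 37636; Σw = 119622.
Σw·y = 1936·1945 + 38025·2342 + 42025·321 + 37636·578 = 128063703, so ȳ = 128063703/119622 ≈ 1070.57.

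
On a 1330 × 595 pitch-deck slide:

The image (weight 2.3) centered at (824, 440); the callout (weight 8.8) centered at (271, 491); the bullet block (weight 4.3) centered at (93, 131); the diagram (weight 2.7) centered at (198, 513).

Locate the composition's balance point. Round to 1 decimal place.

(288.1, 402.3)

Σw = 2.3 + 8.8 + 4.3 + 2.7 = 18.1.
x-moment: 2.3·824 + 8.8·271 + 4.3·93 + 2.7·198 = 5214.5; centroid 5214.5/18.1 ≈ 288.09.
y-moment: 2.3·440 + 8.8·491 + 4.3·131 + 2.7·513 = 7281.2; centroid 7281.2/18.1 ≈ 402.28.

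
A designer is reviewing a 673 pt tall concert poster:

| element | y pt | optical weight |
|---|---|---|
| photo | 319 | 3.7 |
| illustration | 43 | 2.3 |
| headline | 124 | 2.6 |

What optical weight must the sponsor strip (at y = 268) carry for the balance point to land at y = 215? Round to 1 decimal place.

Known weights sum to 3.7 + 2.3 + 2.6 = 8.6; their moment is 3.7·319 + 2.3·43 + 2.6·124 = 1601.6.
For the centroid to hit 215: (1601.6 + w·268) / (8.6 + w) = 215.
So w = (215·8.6 − 1601.6)/(268 − 215) = 247.4/53 ≈ 4.67.

w ≈ 4.7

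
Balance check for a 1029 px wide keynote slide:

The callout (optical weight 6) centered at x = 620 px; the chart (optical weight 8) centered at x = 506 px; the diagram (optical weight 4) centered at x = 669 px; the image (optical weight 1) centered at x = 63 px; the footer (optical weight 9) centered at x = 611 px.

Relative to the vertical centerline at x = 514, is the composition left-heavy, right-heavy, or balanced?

right-heavy

Σw = 6 + 8 + 4 + 1 + 9 = 28.
x: (6·620 + 8·506 + 4·669 + 1·63 + 9·611) / 28 = 16006 / 28 ≈ 571.64
571.6 lies right of the midline 514, so the layout is right-heavy.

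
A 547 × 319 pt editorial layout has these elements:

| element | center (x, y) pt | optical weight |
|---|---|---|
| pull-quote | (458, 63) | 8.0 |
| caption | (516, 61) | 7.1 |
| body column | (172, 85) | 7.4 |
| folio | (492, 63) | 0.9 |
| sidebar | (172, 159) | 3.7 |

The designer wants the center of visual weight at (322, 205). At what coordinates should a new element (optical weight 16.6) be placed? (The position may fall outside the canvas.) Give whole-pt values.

(265, 406)

After adding the new element, total weight = 8.0 + 7.1 + 7.4 + 0.9 + 3.7 + 16.6 = 43.7.
x: target moment 43.7×322 = 14071.4; current 8.0·458 + 7.1·516 + 7.4·172 + 0.9·492 + 3.7·172 = 9679.6; the new element supplies 4391.8, so x = 4391.8/16.6 ≈ 264.57.
y: target moment 43.7×205 = 8958.5; current 8.0·63 + 7.1·61 + 7.4·85 + 0.9·63 + 3.7·159 = 2211.1; the new element supplies 6747.4, so y = 6747.4/16.6 ≈ 406.47.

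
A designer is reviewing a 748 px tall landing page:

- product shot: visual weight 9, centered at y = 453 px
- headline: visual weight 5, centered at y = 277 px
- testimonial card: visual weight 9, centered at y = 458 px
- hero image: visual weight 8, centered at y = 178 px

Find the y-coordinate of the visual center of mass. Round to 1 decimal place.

Total weight = 9 + 5 + 9 + 8 = 31.
y: (9·453 + 5·277 + 9·458 + 8·178) / 31 = 11008 / 31 ≈ 355.10

y ≈ 355.1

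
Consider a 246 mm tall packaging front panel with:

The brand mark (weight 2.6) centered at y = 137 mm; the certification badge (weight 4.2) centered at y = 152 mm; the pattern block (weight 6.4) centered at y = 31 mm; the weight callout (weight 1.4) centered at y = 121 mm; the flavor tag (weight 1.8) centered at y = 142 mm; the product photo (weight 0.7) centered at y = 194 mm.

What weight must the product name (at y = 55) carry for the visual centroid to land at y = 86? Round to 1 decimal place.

w ≈ 9.1

Fixed elements: Σw = 2.6 + 4.2 + 6.4 + 1.4 + 1.8 + 0.7 = 17.1, Σw·y = 2.6·137 + 4.2·152 + 6.4·31 + 1.4·121 + 1.8·142 + 0.7·194 = 1753.8.
For the centroid to hit 86: (1753.8 + w·55) / (17.1 + w) = 86.
Solving: w = (86·17.1 − 1753.8) / (55 − 86) = -283.2 / -31 ≈ 9.14.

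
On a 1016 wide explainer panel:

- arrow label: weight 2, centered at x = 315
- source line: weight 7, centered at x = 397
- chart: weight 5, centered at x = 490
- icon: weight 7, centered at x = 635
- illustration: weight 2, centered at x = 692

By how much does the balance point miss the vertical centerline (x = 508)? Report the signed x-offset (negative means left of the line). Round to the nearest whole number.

≈ 0

Weights sum to 2 + 7 + 5 + 7 + 2 = 23.
x: (2·315 + 7·397 + 5·490 + 7·635 + 2·692) / 23 = 11688 / 23 ≈ 508.17
Against x = 508, that's 508.17 − 508 = 0.17.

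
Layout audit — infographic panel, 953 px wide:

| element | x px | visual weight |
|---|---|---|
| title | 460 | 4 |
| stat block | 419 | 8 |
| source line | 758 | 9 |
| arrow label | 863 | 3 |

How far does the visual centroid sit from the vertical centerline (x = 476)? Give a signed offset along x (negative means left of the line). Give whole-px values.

Weights sum to 4 + 8 + 9 + 3 = 24.
x-moment: 4·460 + 8·419 + 9·758 + 3·863 = 14603; centroid 14603/24 ≈ 608.46.
Against x = 476, that's 608.46 − 476 = 132.46.

≈ 132 px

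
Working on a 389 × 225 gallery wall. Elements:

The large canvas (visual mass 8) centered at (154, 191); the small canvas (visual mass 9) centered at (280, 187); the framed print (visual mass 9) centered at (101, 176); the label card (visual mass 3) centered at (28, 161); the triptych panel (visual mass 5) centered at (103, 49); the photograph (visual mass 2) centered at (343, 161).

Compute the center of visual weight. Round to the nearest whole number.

(165, 162)

Σw = 8 + 9 + 9 + 3 + 5 + 2 = 36.
x: moment 5946 / weight 36 ≈ 165.17
Σw·y = 5845; ȳ = 5845/36 ≈ 162.36.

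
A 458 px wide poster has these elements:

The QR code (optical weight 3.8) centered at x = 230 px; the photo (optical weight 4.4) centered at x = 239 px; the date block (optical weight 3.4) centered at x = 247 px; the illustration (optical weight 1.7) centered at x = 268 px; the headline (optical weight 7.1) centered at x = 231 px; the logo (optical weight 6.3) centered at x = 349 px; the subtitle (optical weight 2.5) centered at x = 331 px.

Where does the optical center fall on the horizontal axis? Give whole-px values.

Weights sum to 3.8 + 4.4 + 3.4 + 1.7 + 7.1 + 6.3 + 2.5 = 29.2.
Σw·x = 3.8·230 + 4.4·239 + 3.4·247 + 1.7·268 + 7.1·231 + 6.3·349 + 2.5·331 = 7887.3, so x̄ = 7887.3/29.2 ≈ 270.11.

x ≈ 270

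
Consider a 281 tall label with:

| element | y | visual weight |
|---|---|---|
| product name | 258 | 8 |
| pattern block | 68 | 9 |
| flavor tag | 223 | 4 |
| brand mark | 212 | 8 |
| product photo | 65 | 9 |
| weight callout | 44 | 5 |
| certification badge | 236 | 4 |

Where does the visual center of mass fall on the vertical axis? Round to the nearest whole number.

Weights sum to 8 + 9 + 4 + 8 + 9 + 5 + 4 = 47.
y-moment: 8·258 + 9·68 + 4·223 + 8·212 + 9·65 + 5·44 + 4·236 = 7013; centroid 7013/47 ≈ 149.21.

y ≈ 149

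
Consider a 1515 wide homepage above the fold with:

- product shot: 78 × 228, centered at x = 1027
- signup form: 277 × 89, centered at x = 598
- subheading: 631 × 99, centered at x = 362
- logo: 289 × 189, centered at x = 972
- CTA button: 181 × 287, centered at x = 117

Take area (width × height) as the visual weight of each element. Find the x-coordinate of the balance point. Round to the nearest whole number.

x ≈ 543

Areas → weights: product shot 78·228 = 17784, signup form 277·89 = 24653, subheading 631·99 = 62469, logo 289·189 = 54621, CTA button 181·287 = 51947; Σw = 211474.
x-moment: 17784·1027 + 24653·598 + 62469·362 + 54621·972 + 51947·117 = 114789851; centroid 114789851/211474 ≈ 542.81.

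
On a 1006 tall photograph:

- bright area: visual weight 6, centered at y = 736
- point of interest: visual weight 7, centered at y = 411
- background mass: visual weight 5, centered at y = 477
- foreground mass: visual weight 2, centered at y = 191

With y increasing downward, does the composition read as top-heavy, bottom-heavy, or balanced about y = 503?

Total weight = 6 + 7 + 5 + 2 = 20.
y: (6·736 + 7·411 + 5·477 + 2·191) / 20 = 10060 / 20 ≈ 503.00
That equals the midline 503 — balanced.

balanced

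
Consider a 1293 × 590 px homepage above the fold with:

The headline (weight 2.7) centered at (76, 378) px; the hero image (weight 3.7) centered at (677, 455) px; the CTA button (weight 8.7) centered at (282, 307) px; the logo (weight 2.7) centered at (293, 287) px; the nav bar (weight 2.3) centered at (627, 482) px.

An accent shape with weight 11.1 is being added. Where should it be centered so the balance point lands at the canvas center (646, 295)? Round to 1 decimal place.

New total weight: (2.7 + 3.7 + 8.7 + 2.7 + 2.3) + 11.1 = 31.2.
x: target moment 31.2×646 = 20155.2; current 2.7·76 + 3.7·677 + 8.7·282 + 2.7·293 + 2.3·627 = 7396.7; the accent shape supplies 12758.5, so x = 12758.5/11.1 ≈ 1149.41.
y: target moment 31.2×295 = 9204.0; current 2.7·378 + 3.7·455 + 8.7·307 + 2.7·287 + 2.3·482 = 7258.5; the accent shape supplies 1945.5, so y = 1945.5/11.1 ≈ 175.27.

(1149.4, 175.3)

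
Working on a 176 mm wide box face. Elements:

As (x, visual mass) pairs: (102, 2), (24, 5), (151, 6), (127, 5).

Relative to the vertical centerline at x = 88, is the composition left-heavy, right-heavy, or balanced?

Σw = 2 + 5 + 6 + 5 = 18.
x-moment: 2·102 + 5·24 + 6·151 + 5·127 = 1865; centroid 1865/18 ≈ 103.61.
Since 103.6 is right of 88, the composition reads right-heavy.

right-heavy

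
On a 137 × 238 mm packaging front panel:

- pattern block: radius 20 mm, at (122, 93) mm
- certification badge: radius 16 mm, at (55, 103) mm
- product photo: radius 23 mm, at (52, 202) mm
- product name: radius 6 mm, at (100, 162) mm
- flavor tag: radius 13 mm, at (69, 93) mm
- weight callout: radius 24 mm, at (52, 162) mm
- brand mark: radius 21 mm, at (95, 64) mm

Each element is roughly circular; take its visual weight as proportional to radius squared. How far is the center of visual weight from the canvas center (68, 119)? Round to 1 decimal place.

≈ 12.6 mm

Weights ∝ r²: pattern block 20² = 400, certification badge 16² = 256, product photo 23² = 529, product name 6² = 36, flavor tag 13² = 169, weight callout 24² = 576, brand mark 21² = 441; Σw = 2407.
Σw·x = 177496; x̄ = 177496/2407 ≈ 73.74.
Σw·y = 313511; ȳ = 313511/2407 ≈ 130.25.
Offset from (68, 119): Δx ≈ 5.74, Δy ≈ 11.25; distance = √(Δx² + Δy²) ≈ 12.63.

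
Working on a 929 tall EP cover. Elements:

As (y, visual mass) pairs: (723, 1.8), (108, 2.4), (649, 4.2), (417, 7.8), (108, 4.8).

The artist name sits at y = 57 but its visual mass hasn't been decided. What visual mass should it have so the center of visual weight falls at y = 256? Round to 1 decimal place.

w ≈ 13.5

Known weights sum to 1.8 + 2.4 + 4.2 + 7.8 + 4.8 = 21.0; their moment is 1.8·723 + 2.4·108 + 4.2·649 + 7.8·417 + 4.8·108 = 8057.4.
Set Σw·y/Σw = 256: (8057.4 + 57w) = 256·(21.0 + w).
Rearranging, w·(57 − 256) = 256·21.0 − 8057.4 = -2681.4, so w ≈ -2681.4/-199 = 13.47.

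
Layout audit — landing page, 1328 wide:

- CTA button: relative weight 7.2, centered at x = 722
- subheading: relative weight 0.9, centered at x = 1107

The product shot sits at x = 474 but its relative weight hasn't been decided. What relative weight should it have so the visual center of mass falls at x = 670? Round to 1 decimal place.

w ≈ 3.9

Known weights sum to 7.2 + 0.9 = 8.1; their moment is 7.2·722 + 0.9·1107 = 6194.7.
For the centroid to hit 670: (6194.7 + w·474) / (8.1 + w) = 670.
So w = (670·8.1 − 6194.7)/(474 − 670) = -767.7/-196 ≈ 3.92.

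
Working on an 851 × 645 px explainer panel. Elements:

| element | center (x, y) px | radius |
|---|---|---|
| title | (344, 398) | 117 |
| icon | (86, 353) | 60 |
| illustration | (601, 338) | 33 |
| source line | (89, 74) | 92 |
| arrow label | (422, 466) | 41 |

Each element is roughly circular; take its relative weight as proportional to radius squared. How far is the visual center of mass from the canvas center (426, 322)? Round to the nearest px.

≈ 177 px

r² weights: title 117² = 13689, icon 60² = 3600, illustration 33² = 1089, source line 92² = 8464, arrow label 41² = 1681. Total = 28523.
x-moment: 13689·344 + 3600·86 + 1089·601 + 8464·89 + 1681·422 = 7135783; centroid 7135783/28523 ≈ 250.18.
y-moment: 13689·398 + 3600·353 + 1089·338 + 8464·74 + 1681·466 = 8496786; centroid 8496786/28523 ≈ 297.89.
Relative to (426, 322): Δ = (-175.82, -24.11); |Δ| = √(-175.82² + -24.11²) ≈ 177.47.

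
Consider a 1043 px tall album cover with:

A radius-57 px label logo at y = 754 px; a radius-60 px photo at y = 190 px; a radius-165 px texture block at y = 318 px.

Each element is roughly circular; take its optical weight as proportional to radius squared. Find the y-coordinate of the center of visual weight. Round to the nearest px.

r² weights: label logo 57² = 3249, photo 60² = 3600, texture block 165² = 27225. Total = 34074.
Σw·y = 3249·754 + 3600·190 + 27225·318 = 11791296, so ȳ = 11791296/34074 ≈ 346.05.

y ≈ 346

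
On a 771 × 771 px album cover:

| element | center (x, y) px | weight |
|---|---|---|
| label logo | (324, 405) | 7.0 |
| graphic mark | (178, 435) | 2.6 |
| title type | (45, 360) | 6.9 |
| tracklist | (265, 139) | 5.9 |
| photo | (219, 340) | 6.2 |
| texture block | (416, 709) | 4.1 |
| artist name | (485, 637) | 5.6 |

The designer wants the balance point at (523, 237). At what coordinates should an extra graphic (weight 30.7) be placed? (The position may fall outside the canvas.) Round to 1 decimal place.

New total weight: (7.0 + 2.6 + 6.9 + 5.9 + 6.2 + 4.1 + 5.6) + 30.7 = 69.0.
x: need Σw·x = 69.0·523 = 36087.0. Existing = 7.0·324 + 2.6·178 + 6.9·45 + 5.9·265 + 6.2·219 + 4.1·416 + 5.6·485 = 10384.2. Remainder 25702.8 / 30.7 ≈ 837.22.
y: need Σw·y = 69.0·237 = 16353.0. Existing = 7.0·405 + 2.6·435 + 6.9·360 + 5.9·139 + 6.2·340 + 4.1·709 + 5.6·637 = 15852.2. Remainder 500.8 / 30.7 ≈ 16.31.

(837.2, 16.3)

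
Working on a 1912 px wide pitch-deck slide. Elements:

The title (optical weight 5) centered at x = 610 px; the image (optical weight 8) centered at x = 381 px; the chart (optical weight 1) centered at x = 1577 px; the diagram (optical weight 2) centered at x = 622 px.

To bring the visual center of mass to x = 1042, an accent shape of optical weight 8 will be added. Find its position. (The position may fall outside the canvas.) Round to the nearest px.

New total weight: (5 + 8 + 1 + 2) + 8 = 24.
Along x: (8919 + 8·x) / 24 = 1042 (existing moment 5·610 + 8·381 + 1·1577 + 2·622 = 8919) ⇒ x = (25008 − 8919) / 8 ≈ 2011.12.

x ≈ 2011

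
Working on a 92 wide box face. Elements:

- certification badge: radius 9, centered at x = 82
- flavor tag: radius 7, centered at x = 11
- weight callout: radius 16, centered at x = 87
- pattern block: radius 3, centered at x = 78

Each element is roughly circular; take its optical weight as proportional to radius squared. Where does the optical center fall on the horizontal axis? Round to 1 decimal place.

x ≈ 76.3

Weights ∝ r²: certification badge 9² = 81, flavor tag 7² = 49, weight callout 16² = 256, pattern block 3² = 9; Σw = 395.
x: (81·82 + 49·11 + 256·87 + 9·78) / 395 = 30155 / 395 ≈ 76.34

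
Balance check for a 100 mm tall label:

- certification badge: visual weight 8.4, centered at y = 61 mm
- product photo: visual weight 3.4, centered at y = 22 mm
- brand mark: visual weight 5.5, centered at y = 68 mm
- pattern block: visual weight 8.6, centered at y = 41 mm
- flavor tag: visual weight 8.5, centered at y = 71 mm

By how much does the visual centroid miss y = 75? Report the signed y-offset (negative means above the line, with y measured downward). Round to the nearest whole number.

≈ -19 mm

Weights sum to 8.4 + 3.4 + 5.5 + 8.6 + 8.5 = 34.4.
y: (8.4·61 + 3.4·22 + 5.5·68 + 8.6·41 + 8.5·71) / 34.4 = 1917.3 / 34.4 ≈ 55.74
Against y = 75, that's 55.74 − 75 = -19.26.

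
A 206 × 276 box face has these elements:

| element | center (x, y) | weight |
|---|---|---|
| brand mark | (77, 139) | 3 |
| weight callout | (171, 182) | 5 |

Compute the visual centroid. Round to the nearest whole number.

(136, 166)

Total weight = 3 + 5 = 8.
x-moment: 3·77 + 5·171 = 1086; centroid 1086/8 ≈ 135.75.
y-moment: 3·139 + 5·182 = 1327; centroid 1327/8 ≈ 165.88.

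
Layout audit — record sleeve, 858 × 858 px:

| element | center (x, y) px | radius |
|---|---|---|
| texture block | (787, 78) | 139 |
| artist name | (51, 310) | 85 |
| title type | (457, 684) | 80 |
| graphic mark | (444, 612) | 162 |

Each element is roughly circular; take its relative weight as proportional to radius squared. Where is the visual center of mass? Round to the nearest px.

r² weights: texture block 139² = 19321, artist name 85² = 7225, title type 80² = 6400, graphic mark 162² = 26244. Total = 59190.
x-moment: 19321·787 + 7225·51 + 6400·457 + 26244·444 = 30151238; centroid 30151238/59190 ≈ 509.40.
y-moment: 19321·78 + 7225·310 + 6400·684 + 26244·612 = 24185716; centroid 24185716/59190 ≈ 408.61.

(509, 409)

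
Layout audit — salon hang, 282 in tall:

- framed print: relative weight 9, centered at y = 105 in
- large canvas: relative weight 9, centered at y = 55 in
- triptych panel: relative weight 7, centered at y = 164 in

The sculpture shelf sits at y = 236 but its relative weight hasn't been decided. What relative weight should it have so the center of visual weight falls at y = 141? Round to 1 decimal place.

Existing Σw = 25 (9 + 9 + 7); existing moment 9·105 + 9·55 + 7·164 = 2588.
Set Σw·y/Σw = 141: (2588 + 236w) = 141·(25 + w).
So w = (141·25 − 2588)/(236 − 141) = 937/95 ≈ 9.86.

w ≈ 9.9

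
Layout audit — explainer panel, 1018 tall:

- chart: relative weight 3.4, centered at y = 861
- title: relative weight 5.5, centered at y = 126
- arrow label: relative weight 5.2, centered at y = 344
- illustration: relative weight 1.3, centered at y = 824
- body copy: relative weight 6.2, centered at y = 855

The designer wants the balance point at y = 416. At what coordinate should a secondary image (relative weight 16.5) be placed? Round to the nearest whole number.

After adding the secondary image, total weight = 3.4 + 5.5 + 5.2 + 1.3 + 6.2 + 16.5 = 38.1.
y: need Σw·y = 38.1·416 = 15849.6. Existing = 3.4·861 + 5.5·126 + 5.2·344 + 1.3·824 + 6.2·855 = 11781.4. Remainder 4068.2 / 16.5 ≈ 246.56.

y ≈ 247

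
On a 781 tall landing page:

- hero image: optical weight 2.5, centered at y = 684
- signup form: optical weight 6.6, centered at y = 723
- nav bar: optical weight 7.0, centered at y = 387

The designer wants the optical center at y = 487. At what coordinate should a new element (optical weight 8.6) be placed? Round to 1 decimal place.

y ≈ 330.0

After adding the new element, total weight = 2.5 + 6.6 + 7.0 + 8.6 = 24.7.
y: need Σw·y = 24.7·487 = 12028.9. Existing = 2.5·684 + 6.6·723 + 7.0·387 = 9190.8. Remainder 2838.1 / 8.6 ≈ 330.01.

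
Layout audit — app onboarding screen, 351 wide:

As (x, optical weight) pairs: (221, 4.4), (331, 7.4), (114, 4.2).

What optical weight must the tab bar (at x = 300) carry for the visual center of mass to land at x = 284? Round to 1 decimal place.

w ≈ 40.2

Existing Σw = 16.0 (4.4 + 7.4 + 4.2); existing moment 4.4·221 + 7.4·331 + 4.2·114 = 3900.6.
Set Σw·x/Σw = 284: (3900.6 + 300w) = 284·(16.0 + w).
Solving: w = (284·16.0 − 3900.6) / (300 − 284) = 643.4 / 16 ≈ 40.21.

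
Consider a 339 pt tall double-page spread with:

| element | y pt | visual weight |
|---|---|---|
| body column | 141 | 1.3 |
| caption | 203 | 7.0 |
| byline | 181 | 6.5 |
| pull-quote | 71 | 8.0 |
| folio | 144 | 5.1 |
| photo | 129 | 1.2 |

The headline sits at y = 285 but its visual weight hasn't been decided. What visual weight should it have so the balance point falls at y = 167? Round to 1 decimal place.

Existing Σw = 29.1 (1.3 + 7.0 + 6.5 + 8.0 + 5.1 + 1.2); existing moment 1.3·141 + 7.0·203 + 6.5·181 + 8.0·71 + 5.1·144 + 1.2·129 = 4238.0.
For the centroid to hit 167: (4238.0 + w·285) / (29.1 + w) = 167.
Rearranging, w·(285 − 167) = 167·29.1 − 4238.0 = 621.7, so w ≈ 621.7/118 = 5.27.

w ≈ 5.3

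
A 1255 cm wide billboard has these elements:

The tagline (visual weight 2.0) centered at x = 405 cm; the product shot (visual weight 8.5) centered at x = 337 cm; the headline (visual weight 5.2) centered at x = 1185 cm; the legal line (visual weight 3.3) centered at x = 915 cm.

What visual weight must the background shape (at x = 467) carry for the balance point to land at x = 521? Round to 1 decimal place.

w ≈ 54.8

Known weights sum to 2.0 + 8.5 + 5.2 + 3.3 = 19.0; their moment is 2.0·405 + 8.5·337 + 5.2·1185 + 3.3·915 = 12856.0.
For the centroid to hit 521: (12856.0 + w·467) / (19.0 + w) = 521.
Solving: w = (521·19.0 − 12856.0) / (467 − 521) = -2957.0 / -54 ≈ 54.76.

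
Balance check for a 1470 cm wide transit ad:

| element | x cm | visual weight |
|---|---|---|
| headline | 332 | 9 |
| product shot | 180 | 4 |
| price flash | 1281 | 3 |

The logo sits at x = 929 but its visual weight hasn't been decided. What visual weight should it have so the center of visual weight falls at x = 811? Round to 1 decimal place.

w ≈ 46.0

Known weights sum to 9 + 4 + 3 = 16; their moment is 9·332 + 4·180 + 3·1281 = 7551.
Balance at x = 811 requires (7551 + w·929) / (16 + w) = 811.
So w = (811·16 − 7551)/(929 − 811) = 5425/118 ≈ 45.97.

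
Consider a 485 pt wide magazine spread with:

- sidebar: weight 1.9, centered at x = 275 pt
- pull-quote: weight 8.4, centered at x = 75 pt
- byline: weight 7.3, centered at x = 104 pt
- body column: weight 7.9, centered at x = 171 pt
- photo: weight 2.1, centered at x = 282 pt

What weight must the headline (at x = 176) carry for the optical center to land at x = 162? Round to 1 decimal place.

Fixed elements: Σw = 1.9 + 8.4 + 7.3 + 7.9 + 2.1 = 27.6, Σw·x = 1.9·275 + 8.4·75 + 7.3·104 + 7.9·171 + 2.1·282 = 3854.8.
Set Σw·x/Σw = 162: (3854.8 + 176w) = 162·(27.6 + w).
Solving: w = (162·27.6 − 3854.8) / (176 − 162) = 616.4 / 14 ≈ 44.03.

w ≈ 44.0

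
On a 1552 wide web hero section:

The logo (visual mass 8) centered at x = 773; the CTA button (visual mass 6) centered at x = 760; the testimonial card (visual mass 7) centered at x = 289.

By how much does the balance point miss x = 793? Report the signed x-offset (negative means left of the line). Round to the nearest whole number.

≈ -185

Total weight = 8 + 6 + 7 = 21.
Σw·x = 8·773 + 6·760 + 7·289 = 12767, so x̄ = 12767/21 ≈ 607.95.
Offset from x = 793: 607.95 − 793 ≈ -185.05.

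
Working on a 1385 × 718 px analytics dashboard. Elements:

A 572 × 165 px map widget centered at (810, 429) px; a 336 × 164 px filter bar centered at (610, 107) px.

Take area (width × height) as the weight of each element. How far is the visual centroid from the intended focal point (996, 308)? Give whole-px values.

≈ 260 px

Areas → weights: map widget 572·165 = 94380, filter bar 336·164 = 55104; Σw = 149484.
Σw·x = 94380·810 + 55104·610 = 110061240, so x̄ = 110061240/149484 ≈ 736.27.
Σw·y = 94380·429 + 55104·107 = 46385148, so ȳ = 46385148/149484 ≈ 310.30.
From (996, 308): dx = -259.73, dy = 2.30, so the distance is √(dx²+dy²) ≈ 259.74.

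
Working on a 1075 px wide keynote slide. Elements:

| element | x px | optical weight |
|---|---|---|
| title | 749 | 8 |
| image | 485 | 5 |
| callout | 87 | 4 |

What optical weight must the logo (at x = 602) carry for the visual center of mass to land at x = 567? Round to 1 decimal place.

Existing Σw = 17 (8 + 5 + 4); existing moment 8·749 + 5·485 + 4·87 = 8765.
Set Σw·x/Σw = 567: (8765 + 602w) = 567·(17 + w).
So w = (567·17 − 8765)/(602 − 567) = 874/35 ≈ 24.97.

w ≈ 25.0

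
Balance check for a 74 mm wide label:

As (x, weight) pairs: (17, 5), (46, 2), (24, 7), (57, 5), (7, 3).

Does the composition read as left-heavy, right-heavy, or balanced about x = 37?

left-heavy

Σw = 5 + 2 + 7 + 5 + 3 = 22.
x: (5·17 + 2·46 + 7·24 + 5·57 + 3·7) / 22 = 651 / 22 ≈ 29.59
Since 29.6 is left of 37, the composition reads left-heavy.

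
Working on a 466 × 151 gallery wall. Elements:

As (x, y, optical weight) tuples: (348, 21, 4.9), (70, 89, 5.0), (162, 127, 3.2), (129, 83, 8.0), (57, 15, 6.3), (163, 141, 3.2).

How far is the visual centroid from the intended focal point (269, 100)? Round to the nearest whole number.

Weights sum to 4.9 + 5.0 + 3.2 + 8.0 + 6.3 + 3.2 = 30.6.
x: (4.9·348 + 5.0·70 + 3.2·162 + 8.0·129 + 6.3·57 + 3.2·163) / 30.6 = 4486.3 / 30.6 ≈ 146.61
y: (4.9·21 + 5.0·89 + 3.2·127 + 8.0·83 + 6.3·15 + 3.2·141) / 30.6 = 2164.0 / 30.6 ≈ 70.72
Offset from (269, 100): Δx ≈ -122.39, Δy ≈ -29.28; distance = √(Δx² + Δy²) ≈ 125.84.

≈ 126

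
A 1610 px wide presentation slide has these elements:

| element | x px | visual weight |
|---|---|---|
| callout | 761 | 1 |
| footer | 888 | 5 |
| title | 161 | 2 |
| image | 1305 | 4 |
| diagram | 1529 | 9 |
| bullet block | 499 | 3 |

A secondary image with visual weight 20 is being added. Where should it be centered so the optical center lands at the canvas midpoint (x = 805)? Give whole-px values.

x ≈ 471

After adding the secondary image, total weight = 1 + 5 + 2 + 4 + 9 + 3 + 20 = 44.
x: need Σw·x = 44·805 = 35420. Existing = 1·761 + 5·888 + 2·161 + 4·1305 + 9·1529 + 3·499 = 26001. Remainder 9419 / 20 ≈ 470.95.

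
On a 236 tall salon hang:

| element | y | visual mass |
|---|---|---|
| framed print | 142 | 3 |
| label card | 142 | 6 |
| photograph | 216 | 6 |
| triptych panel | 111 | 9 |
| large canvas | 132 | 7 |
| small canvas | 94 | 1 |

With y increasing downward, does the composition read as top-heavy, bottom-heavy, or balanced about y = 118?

Σw = 3 + 6 + 6 + 9 + 7 + 1 = 32.
y: moment 4591 / weight 32 ≈ 143.47
143.5 vs midline 118 → bottom-heavy.

bottom-heavy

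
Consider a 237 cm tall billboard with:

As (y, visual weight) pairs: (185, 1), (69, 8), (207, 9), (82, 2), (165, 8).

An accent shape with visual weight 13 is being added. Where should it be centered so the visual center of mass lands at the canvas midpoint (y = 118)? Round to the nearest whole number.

With the accent shape, Σw becomes 1 + 8 + 9 + 2 + 8 + 13 = 41.
y: target moment 41×118 = 4838; current 1·185 + 8·69 + 9·207 + 2·82 + 8·165 = 4084; the accent shape supplies 754, so y = 754/13 ≈ 58.00.

y ≈ 58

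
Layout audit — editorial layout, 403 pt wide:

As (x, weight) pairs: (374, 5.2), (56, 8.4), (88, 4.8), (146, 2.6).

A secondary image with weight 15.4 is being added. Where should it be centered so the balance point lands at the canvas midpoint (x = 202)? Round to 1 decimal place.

After adding the secondary image, total weight = 5.2 + 8.4 + 4.8 + 2.6 + 15.4 = 36.4.
x: need Σw·x = 36.4·202 = 7352.8. Existing = 5.2·374 + 8.4·56 + 4.8·88 + 2.6·146 = 3217.2. Remainder 4135.6 / 15.4 ≈ 268.55.

x ≈ 268.5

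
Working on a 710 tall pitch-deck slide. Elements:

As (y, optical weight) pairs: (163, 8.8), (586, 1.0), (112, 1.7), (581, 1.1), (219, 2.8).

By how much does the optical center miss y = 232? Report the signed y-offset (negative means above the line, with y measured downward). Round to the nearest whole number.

≈ -7

Σw = 8.8 + 1.0 + 1.7 + 1.1 + 2.8 = 15.4.
y-moment: 8.8·163 + 1.0·586 + 1.7·112 + 1.1·581 + 2.8·219 = 3463.1; centroid 3463.1/15.4 ≈ 224.88.
Offset from y = 232: 224.88 − 232 ≈ -7.12.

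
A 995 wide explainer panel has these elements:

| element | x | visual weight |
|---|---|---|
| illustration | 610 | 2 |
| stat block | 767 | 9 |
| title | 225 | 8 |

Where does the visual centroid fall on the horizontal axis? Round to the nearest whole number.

Weights sum to 2 + 9 + 8 = 19.
x: (2·610 + 9·767 + 8·225) / 19 = 9923 / 19 ≈ 522.26

x ≈ 522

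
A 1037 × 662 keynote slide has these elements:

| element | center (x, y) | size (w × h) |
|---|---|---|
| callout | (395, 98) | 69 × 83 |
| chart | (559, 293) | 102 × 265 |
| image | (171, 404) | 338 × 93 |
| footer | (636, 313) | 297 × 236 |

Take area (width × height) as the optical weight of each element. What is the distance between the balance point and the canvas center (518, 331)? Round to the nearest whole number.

Areas → weights: callout 69·83 = 5727, chart 102·265 = 27030, image 338·93 = 31434, footer 297·236 = 70092; Σw = 134283.
x: (5727·395 + 27030·559 + 31434·171 + 70092·636) / 134283 = 67325661 / 134283 ≈ 501.37
y: (5727·98 + 27030·293 + 31434·404 + 70092·313) / 134283 = 43119168 / 134283 ≈ 321.11
From (518, 331): dx = -16.63, dy = -9.89, so the distance is √(dx²+dy²) ≈ 19.35.

≈ 19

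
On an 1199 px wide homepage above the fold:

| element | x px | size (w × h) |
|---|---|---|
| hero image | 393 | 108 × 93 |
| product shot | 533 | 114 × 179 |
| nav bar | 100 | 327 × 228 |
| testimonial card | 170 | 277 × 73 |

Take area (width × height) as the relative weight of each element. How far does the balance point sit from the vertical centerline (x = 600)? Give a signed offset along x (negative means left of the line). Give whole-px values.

≈ -395 px

Areas: hero image 108·93 = 10044, product shot 114·179 = 20406, nav bar 327·228 = 74556, testimonial card 277·73 = 20221. Total weight = 125227.
x-moment: 10044·393 + 20406·533 + 74556·100 + 20221·170 = 25716860; centroid 25716860/125227 ≈ 205.36.
Against x = 600, that's 205.36 − 600 = -394.64.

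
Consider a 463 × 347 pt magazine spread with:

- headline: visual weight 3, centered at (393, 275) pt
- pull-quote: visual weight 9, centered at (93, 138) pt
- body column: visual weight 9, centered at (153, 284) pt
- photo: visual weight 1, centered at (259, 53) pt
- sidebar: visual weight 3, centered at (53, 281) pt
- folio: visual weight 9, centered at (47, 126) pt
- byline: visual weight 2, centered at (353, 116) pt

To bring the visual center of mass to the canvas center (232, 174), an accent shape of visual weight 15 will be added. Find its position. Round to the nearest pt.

With the accent shape, Σw becomes 3 + 9 + 9 + 1 + 3 + 9 + 2 + 15 = 51.
Along x: (4940 + 15·x) / 51 = 232 (existing moment 3·393 + 9·93 + 9·153 + 1·259 + 3·53 + 9·47 + 2·353 = 4940) ⇒ x = (11832 − 4940) / 15 ≈ 459.47.
Along y: (6885 + 15·y) / 51 = 174 (existing moment 3·275 + 9·138 + 9·284 + 1·53 + 3·281 + 9·126 + 2·116 = 6885) ⇒ y = (8874 − 6885) / 15 ≈ 132.60.

(459, 133)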